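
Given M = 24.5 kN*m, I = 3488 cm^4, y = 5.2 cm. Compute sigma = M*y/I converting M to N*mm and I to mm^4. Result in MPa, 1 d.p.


Convert units:
M = 24.5 kN*m = 24500000 N*mm
y = 5.2 cm = 52 mm
I = 3488 cm^4 = 34880000 mm^4
sigma = 24500000 * 52 / 34880000
sigma = 36.5 MPa

36.5


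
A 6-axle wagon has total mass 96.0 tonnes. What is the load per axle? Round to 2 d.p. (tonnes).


Load per axle = total weight / number of axles
Load = 96.0 / 6
Load = 16.00 tonnes

16.00


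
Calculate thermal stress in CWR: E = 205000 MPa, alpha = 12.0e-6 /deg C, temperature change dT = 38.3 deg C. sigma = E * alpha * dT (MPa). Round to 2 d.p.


sigma = E * alpha * dT
sigma = 205000 * 12.0e-6 * 38.3
sigma = 2.46 * 38.3
sigma = 94.22 MPa

94.22


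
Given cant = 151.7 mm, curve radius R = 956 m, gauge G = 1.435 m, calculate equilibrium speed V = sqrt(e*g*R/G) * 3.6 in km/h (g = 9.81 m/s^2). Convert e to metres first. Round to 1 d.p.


Convert cant: e = 151.7 mm = 0.1517 m
V_ms = sqrt(0.1517 * 9.81 * 956 / 1.435)
V_ms = sqrt(991.426629) = 31.4869 m/s
V = 31.4869 * 3.6 = 113.4 km/h

113.4


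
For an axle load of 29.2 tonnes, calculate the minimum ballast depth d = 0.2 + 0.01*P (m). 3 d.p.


d = 0.2 + 0.01 * 29.2
d = 0.2 + 0.292
d = 0.492 m

0.492


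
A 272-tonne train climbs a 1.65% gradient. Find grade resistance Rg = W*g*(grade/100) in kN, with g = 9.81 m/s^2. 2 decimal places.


Rg = W * 9.81 * grade / 100
Rg = 272 * 9.81 * 1.65 / 100
Rg = 2668.32 * 0.0165
Rg = 44.03 kN

44.03


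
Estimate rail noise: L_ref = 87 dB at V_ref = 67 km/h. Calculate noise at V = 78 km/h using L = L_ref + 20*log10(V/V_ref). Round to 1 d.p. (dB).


V/V_ref = 78 / 67 = 1.164179
log10(1.164179) = 0.06602
20 * 0.06602 = 1.3204
L = 87 + 1.3204 = 88.3 dB

88.3


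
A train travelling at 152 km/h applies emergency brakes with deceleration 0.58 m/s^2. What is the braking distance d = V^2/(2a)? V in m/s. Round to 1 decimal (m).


Convert speed: V = 152 / 3.6 = 42.2222 m/s
V^2 = 1782.716
d = 1782.716 / (2 * 0.58)
d = 1782.716 / 1.16
d = 1536.8 m

1536.8


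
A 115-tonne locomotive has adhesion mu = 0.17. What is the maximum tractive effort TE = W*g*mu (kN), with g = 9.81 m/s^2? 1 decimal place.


TE_max = W * g * mu
TE_max = 115 * 9.81 * 0.17
TE_max = 1128.15 * 0.17
TE_max = 191.8 kN

191.8


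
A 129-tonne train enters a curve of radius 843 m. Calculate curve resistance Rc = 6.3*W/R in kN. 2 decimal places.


Rc = 6.3 * W / R
Rc = 6.3 * 129 / 843
Rc = 812.7 / 843
Rc = 0.96 kN

0.96


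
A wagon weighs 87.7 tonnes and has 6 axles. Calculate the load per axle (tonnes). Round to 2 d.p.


Load per axle = total weight / number of axles
Load = 87.7 / 6
Load = 14.62 tonnes

14.62


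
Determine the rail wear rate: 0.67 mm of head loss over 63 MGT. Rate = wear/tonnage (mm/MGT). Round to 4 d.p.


Wear rate = total wear / cumulative tonnage
Rate = 0.67 / 63
Rate = 0.0106 mm/MGT

0.0106


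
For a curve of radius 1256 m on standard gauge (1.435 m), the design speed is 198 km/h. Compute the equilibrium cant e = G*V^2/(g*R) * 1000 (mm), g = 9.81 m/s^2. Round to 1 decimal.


Convert speed: V = 198 / 3.6 = 55.0 m/s
Apply formula: e = 1.435 * 55.0^2 / (9.81 * 1256)
e = 1.435 * 3025.0 / 12321.36
e = 0.352305 m = 352.3 mm

352.3


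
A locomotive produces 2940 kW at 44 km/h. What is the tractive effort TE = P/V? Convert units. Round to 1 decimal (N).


Convert: P = 2940 kW = 2940000 W
V = 44 / 3.6 = 12.2222 m/s
TE = 2940000 / 12.2222
TE = 240545.5 N

240545.5


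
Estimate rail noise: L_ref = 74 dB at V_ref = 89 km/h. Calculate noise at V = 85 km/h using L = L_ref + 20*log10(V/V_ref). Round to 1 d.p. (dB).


V/V_ref = 85 / 89 = 0.955056
log10(0.955056) = -0.019971
20 * -0.019971 = -0.3994
L = 74 + -0.3994 = 73.6 dB

73.6


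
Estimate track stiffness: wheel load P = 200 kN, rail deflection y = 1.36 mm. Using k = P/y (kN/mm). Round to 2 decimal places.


Track stiffness k = P / y
k = 200 / 1.36
k = 147.06 kN/mm

147.06


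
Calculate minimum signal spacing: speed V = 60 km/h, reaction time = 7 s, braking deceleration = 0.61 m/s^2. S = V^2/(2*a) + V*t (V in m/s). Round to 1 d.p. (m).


V = 60 / 3.6 = 16.6667 m/s
Braking distance = 16.6667^2 / (2*0.61) = 227.6867 m
Sighting distance = 16.6667 * 7 = 116.6667 m
S = 227.6867 + 116.6667 = 344.4 m

344.4


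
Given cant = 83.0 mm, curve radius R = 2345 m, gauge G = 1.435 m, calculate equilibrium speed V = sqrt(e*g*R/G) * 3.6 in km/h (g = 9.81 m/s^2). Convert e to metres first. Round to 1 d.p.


Convert cant: e = 83.0 mm = 0.0830 m
V_ms = sqrt(0.0830 * 9.81 * 2345 / 1.435)
V_ms = sqrt(1330.570976) = 36.477 m/s
V = 36.477 * 3.6 = 131.3 km/h

131.3


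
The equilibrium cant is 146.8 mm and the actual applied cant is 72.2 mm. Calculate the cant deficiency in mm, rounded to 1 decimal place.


Cant deficiency = equilibrium cant - actual cant
CD = 146.8 - 72.2
CD = 74.6 mm

74.6


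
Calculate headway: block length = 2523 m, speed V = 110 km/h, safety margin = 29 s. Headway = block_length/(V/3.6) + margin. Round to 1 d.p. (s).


V = 110 / 3.6 = 30.5556 m/s
Block traversal time = 2523 / 30.5556 = 82.5709 s
Headway = 82.5709 + 29
Headway = 111.6 s

111.6


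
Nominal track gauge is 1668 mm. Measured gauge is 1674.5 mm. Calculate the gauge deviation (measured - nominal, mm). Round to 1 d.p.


Deviation = measured - nominal
Deviation = 1674.5 - 1668
Deviation = 6.5 mm

6.5


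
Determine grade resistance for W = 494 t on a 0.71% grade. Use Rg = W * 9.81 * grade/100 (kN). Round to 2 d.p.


Rg = W * 9.81 * grade / 100
Rg = 494 * 9.81 * 0.71 / 100
Rg = 4846.14 * 0.0071
Rg = 34.41 kN

34.41


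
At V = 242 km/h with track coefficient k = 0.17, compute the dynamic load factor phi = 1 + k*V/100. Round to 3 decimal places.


phi = 1 + k * V / 100
phi = 1 + 0.17 * 242 / 100
phi = 1 + 0.4114
phi = 1.411

1.411


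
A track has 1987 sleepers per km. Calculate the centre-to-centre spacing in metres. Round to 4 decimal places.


Spacing = 1000 m / number of sleepers
Spacing = 1000 / 1987
Spacing = 0.5033 m

0.5033


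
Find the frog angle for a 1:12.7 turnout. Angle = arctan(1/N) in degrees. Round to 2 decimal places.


1/N = 1/12.7 = 0.07874
angle = arctan(0.07874) = 0.078578 rad
angle = 0.078578 * 180/pi = 4.50 degrees

4.50


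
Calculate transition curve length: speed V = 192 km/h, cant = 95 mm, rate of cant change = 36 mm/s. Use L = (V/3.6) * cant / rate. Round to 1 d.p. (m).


Convert speed: V = 192 / 3.6 = 53.3333 m/s
L = 53.3333 * 95 / 36
L = 5066.6667 / 36
L = 140.7 m

140.7


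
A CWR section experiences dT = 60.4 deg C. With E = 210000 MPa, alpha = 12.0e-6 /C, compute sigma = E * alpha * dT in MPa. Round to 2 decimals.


sigma = E * alpha * dT
sigma = 210000 * 12.0e-6 * 60.4
sigma = 2.52 * 60.4
sigma = 152.21 MPa

152.21


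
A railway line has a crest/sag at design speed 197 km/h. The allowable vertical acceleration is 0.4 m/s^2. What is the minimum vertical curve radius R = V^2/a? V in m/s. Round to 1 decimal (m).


Convert speed: V = 197 / 3.6 = 54.7222 m/s
V^2 = 2994.5216 m^2/s^2
R_v = 2994.5216 / 0.4
R_v = 7486.3 m

7486.3


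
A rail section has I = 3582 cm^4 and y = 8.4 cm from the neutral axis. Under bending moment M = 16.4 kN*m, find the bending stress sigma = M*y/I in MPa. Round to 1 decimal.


Convert units:
M = 16.4 kN*m = 16400000 N*mm
y = 8.4 cm = 84 mm
I = 3582 cm^4 = 35820000 mm^4
sigma = 16400000 * 84 / 35820000
sigma = 38.5 MPa

38.5


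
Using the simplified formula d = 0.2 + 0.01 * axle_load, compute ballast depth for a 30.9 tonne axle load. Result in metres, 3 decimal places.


d = 0.2 + 0.01 * 30.9
d = 0.2 + 0.309
d = 0.509 m

0.509


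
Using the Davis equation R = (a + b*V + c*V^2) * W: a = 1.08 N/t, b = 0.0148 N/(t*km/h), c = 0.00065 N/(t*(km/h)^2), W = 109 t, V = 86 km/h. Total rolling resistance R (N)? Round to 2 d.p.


b*V = 0.0148 * 86 = 1.2728
c*V^2 = 0.00065 * 7396 = 4.8074
R_per_t = 1.08 + 1.2728 + 4.8074 = 7.1602 N/t
R_total = 7.1602 * 109 = 780.46 N

780.46


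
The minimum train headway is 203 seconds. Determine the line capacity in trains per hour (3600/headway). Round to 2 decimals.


Capacity = 3600 / headway
Capacity = 3600 / 203
Capacity = 17.73 trains/hour

17.73


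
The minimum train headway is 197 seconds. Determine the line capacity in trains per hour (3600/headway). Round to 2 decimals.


Capacity = 3600 / headway
Capacity = 3600 / 197
Capacity = 18.27 trains/hour

18.27


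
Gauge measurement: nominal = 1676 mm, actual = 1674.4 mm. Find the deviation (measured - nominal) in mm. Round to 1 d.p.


Deviation = measured - nominal
Deviation = 1674.4 - 1676
Deviation = -1.6 mm

-1.6


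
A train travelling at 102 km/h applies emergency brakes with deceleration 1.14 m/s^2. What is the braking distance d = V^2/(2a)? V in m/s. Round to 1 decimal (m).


Convert speed: V = 102 / 3.6 = 28.3333 m/s
V^2 = 802.7778
d = 802.7778 / (2 * 1.14)
d = 802.7778 / 2.28
d = 352.1 m

352.1


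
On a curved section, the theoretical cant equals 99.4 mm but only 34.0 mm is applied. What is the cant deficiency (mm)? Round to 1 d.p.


Cant deficiency = equilibrium cant - actual cant
CD = 99.4 - 34.0
CD = 65.4 mm

65.4


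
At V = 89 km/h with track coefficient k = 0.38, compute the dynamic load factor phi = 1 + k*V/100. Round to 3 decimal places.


phi = 1 + k * V / 100
phi = 1 + 0.38 * 89 / 100
phi = 1 + 0.3382
phi = 1.338

1.338


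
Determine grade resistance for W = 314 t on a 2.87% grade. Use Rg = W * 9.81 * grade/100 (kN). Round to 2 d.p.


Rg = W * 9.81 * grade / 100
Rg = 314 * 9.81 * 2.87 / 100
Rg = 3080.34 * 0.0287
Rg = 88.41 kN

88.41


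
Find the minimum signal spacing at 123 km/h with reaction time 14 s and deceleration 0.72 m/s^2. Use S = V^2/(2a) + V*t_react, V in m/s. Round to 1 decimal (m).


V = 123 / 3.6 = 34.1667 m/s
Braking distance = 34.1667^2 / (2*0.72) = 810.6674 m
Sighting distance = 34.1667 * 14 = 478.3333 m
S = 810.6674 + 478.3333 = 1289.0 m

1289.0


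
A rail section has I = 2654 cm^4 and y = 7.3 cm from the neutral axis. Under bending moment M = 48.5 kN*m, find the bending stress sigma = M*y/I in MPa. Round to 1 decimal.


Convert units:
M = 48.5 kN*m = 48500000 N*mm
y = 7.3 cm = 73 mm
I = 2654 cm^4 = 26540000 mm^4
sigma = 48500000 * 73 / 26540000
sigma = 133.4 MPa

133.4


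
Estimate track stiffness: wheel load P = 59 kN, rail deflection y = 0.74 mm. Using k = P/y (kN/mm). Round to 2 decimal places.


Track stiffness k = P / y
k = 59 / 0.74
k = 79.73 kN/mm

79.73


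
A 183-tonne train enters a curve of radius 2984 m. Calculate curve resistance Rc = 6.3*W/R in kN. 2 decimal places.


Rc = 6.3 * W / R
Rc = 6.3 * 183 / 2984
Rc = 1152.9 / 2984
Rc = 0.39 kN

0.39


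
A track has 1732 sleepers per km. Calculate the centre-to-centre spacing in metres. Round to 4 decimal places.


Spacing = 1000 m / number of sleepers
Spacing = 1000 / 1732
Spacing = 0.5774 m

0.5774


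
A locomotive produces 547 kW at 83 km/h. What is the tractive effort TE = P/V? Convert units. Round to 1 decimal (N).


Convert: P = 547 kW = 547000 W
V = 83 / 3.6 = 23.0556 m/s
TE = 547000 / 23.0556
TE = 23725.3 N

23725.3


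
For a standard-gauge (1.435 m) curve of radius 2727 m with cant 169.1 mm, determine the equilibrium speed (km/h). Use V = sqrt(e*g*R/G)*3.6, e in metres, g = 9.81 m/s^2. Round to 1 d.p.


Convert cant: e = 169.1 mm = 0.1691 m
V_ms = sqrt(0.1691 * 9.81 * 2727 / 1.435)
V_ms = sqrt(3152.432904) = 56.1465 m/s
V = 56.1465 * 3.6 = 202.1 km/h

202.1


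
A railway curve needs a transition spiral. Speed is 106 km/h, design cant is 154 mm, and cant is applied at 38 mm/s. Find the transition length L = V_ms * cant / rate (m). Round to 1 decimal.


Convert speed: V = 106 / 3.6 = 29.4444 m/s
L = 29.4444 * 154 / 38
L = 4534.4444 / 38
L = 119.3 m

119.3


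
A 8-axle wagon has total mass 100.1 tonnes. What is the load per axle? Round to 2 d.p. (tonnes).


Load per axle = total weight / number of axles
Load = 100.1 / 8
Load = 12.51 tonnes

12.51


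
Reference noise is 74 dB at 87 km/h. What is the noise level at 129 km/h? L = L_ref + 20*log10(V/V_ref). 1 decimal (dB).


V/V_ref = 129 / 87 = 1.482759
log10(1.482759) = 0.17107
20 * 0.17107 = 3.4214
L = 74 + 3.4214 = 77.4 dB

77.4


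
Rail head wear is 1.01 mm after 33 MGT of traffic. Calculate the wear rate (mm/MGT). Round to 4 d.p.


Wear rate = total wear / cumulative tonnage
Rate = 1.01 / 33
Rate = 0.0306 mm/MGT

0.0306


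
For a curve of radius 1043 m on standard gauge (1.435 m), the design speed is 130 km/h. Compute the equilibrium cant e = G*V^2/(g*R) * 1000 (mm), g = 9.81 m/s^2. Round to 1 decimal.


Convert speed: V = 130 / 3.6 = 36.1111 m/s
Apply formula: e = 1.435 * 36.1111^2 / (9.81 * 1043)
e = 1.435 * 1304.0123 / 10231.83
e = 0.182886 m = 182.9 mm

182.9


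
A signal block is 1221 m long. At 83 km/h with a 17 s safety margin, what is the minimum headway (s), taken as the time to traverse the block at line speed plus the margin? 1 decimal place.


V = 83 / 3.6 = 23.0556 m/s
Block traversal time = 1221 / 23.0556 = 52.959 s
Headway = 52.959 + 17
Headway = 70.0 s

70.0


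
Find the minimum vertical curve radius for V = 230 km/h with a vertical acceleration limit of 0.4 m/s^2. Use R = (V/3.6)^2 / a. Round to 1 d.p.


Convert speed: V = 230 / 3.6 = 63.8889 m/s
V^2 = 4081.7901 m^2/s^2
R_v = 4081.7901 / 0.4
R_v = 10204.5 m

10204.5


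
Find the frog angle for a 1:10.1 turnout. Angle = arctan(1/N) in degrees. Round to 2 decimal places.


1/N = 1/10.1 = 0.09901
angle = arctan(0.09901) = 0.098688 rad
angle = 0.098688 * 180/pi = 5.65 degrees

5.65


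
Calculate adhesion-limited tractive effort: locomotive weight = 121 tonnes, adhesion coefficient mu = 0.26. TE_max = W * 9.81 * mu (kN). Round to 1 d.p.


TE_max = W * g * mu
TE_max = 121 * 9.81 * 0.26
TE_max = 1187.01 * 0.26
TE_max = 308.6 kN

308.6


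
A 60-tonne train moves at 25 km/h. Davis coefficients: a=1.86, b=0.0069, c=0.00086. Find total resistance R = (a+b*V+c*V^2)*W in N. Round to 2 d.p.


b*V = 0.0069 * 25 = 0.1725
c*V^2 = 0.00086 * 625 = 0.5375
R_per_t = 1.86 + 0.1725 + 0.5375 = 2.57 N/t
R_total = 2.57 * 60 = 154.20 N

154.20


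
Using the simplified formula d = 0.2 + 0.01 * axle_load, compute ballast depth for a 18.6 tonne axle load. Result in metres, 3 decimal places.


d = 0.2 + 0.01 * 18.6
d = 0.2 + 0.186
d = 0.386 m

0.386


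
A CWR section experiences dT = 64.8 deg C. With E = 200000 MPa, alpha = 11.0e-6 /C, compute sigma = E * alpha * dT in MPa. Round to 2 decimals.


sigma = E * alpha * dT
sigma = 200000 * 11.0e-6 * 64.8
sigma = 2.2 * 64.8
sigma = 142.56 MPa

142.56


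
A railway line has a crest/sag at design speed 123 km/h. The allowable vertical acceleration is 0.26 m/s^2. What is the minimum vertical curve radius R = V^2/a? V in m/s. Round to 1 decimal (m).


Convert speed: V = 123 / 3.6 = 34.1667 m/s
V^2 = 1167.3611 m^2/s^2
R_v = 1167.3611 / 0.26
R_v = 4489.9 m

4489.9


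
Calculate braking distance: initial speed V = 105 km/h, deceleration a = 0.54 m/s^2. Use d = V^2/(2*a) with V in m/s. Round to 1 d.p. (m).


Convert speed: V = 105 / 3.6 = 29.1667 m/s
V^2 = 850.6944
d = 850.6944 / (2 * 0.54)
d = 850.6944 / 1.08
d = 787.7 m

787.7


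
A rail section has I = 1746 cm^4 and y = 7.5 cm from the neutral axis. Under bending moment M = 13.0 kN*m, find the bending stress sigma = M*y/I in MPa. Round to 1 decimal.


Convert units:
M = 13.0 kN*m = 13000000 N*mm
y = 7.5 cm = 75 mm
I = 1746 cm^4 = 17460000 mm^4
sigma = 13000000 * 75 / 17460000
sigma = 55.8 MPa

55.8


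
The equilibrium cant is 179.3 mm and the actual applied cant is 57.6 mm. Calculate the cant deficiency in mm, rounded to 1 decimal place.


Cant deficiency = equilibrium cant - actual cant
CD = 179.3 - 57.6
CD = 121.7 mm

121.7


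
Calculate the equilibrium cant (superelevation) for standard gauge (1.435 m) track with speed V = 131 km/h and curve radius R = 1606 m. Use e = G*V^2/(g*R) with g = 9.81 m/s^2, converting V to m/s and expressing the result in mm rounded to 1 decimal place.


Convert speed: V = 131 / 3.6 = 36.3889 m/s
Apply formula: e = 1.435 * 36.3889^2 / (9.81 * 1606)
e = 1.435 * 1324.1512 / 15754.86
e = 0.120608 m = 120.6 mm

120.6


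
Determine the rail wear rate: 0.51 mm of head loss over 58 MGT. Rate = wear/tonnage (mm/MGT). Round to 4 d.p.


Wear rate = total wear / cumulative tonnage
Rate = 0.51 / 58
Rate = 0.0088 mm/MGT

0.0088


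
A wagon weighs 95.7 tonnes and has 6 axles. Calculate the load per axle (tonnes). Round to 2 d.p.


Load per axle = total weight / number of axles
Load = 95.7 / 6
Load = 15.95 tonnes

15.95


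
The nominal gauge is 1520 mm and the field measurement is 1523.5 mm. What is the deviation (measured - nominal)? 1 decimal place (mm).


Deviation = measured - nominal
Deviation = 1523.5 - 1520
Deviation = 3.5 mm

3.5


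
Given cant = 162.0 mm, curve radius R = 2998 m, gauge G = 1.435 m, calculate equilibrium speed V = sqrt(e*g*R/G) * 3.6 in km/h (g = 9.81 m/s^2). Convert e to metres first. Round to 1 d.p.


Convert cant: e = 162.0 mm = 0.1620 m
V_ms = sqrt(0.1620 * 9.81 * 2998 / 1.435)
V_ms = sqrt(3320.196209) = 57.6211 m/s
V = 57.6211 * 3.6 = 207.4 km/h

207.4


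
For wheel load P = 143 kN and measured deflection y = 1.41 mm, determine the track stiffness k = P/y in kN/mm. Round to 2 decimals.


Track stiffness k = P / y
k = 143 / 1.41
k = 101.42 kN/mm

101.42


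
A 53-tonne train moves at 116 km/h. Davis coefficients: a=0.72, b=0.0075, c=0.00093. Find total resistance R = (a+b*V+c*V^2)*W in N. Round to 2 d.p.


b*V = 0.0075 * 116 = 0.87
c*V^2 = 0.00093 * 13456 = 12.51408
R_per_t = 0.72 + 0.87 + 12.51408 = 14.10408 N/t
R_total = 14.10408 * 53 = 747.52 N

747.52


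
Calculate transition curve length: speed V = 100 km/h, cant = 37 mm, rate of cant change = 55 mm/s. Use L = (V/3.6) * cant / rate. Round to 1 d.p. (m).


Convert speed: V = 100 / 3.6 = 27.7778 m/s
L = 27.7778 * 37 / 55
L = 1027.7778 / 55
L = 18.7 m

18.7


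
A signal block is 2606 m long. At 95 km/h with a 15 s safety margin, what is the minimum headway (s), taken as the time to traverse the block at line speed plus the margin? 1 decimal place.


V = 95 / 3.6 = 26.3889 m/s
Block traversal time = 2606 / 26.3889 = 98.7537 s
Headway = 98.7537 + 15
Headway = 113.8 s

113.8


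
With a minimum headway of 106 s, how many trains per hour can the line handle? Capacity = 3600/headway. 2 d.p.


Capacity = 3600 / headway
Capacity = 3600 / 106
Capacity = 33.96 trains/hour

33.96


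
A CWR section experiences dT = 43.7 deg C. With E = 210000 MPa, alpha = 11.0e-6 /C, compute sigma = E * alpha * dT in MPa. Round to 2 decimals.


sigma = E * alpha * dT
sigma = 210000 * 11.0e-6 * 43.7
sigma = 2.31 * 43.7
sigma = 100.95 MPa

100.95


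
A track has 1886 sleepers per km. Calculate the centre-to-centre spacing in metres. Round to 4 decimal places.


Spacing = 1000 m / number of sleepers
Spacing = 1000 / 1886
Spacing = 0.5302 m

0.5302


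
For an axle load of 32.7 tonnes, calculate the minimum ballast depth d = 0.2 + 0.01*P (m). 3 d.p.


d = 0.2 + 0.01 * 32.7
d = 0.2 + 0.327
d = 0.527 m

0.527


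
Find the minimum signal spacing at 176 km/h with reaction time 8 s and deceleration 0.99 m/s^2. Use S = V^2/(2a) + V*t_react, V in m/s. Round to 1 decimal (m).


V = 176 / 3.6 = 48.8889 m/s
Braking distance = 48.8889^2 / (2*0.99) = 1207.1331 m
Sighting distance = 48.8889 * 8 = 391.1111 m
S = 1207.1331 + 391.1111 = 1598.2 m

1598.2


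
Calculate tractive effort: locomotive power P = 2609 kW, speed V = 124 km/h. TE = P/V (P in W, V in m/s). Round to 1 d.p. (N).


Convert: P = 2609 kW = 2609000 W
V = 124 / 3.6 = 34.4444 m/s
TE = 2609000 / 34.4444
TE = 75745.2 N

75745.2


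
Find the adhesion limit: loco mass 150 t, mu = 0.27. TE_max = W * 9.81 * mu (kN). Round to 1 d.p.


TE_max = W * g * mu
TE_max = 150 * 9.81 * 0.27
TE_max = 1471.5 * 0.27
TE_max = 397.3 kN

397.3


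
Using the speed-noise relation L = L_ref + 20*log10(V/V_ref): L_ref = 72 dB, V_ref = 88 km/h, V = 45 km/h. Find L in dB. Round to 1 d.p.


V/V_ref = 45 / 88 = 0.511364
log10(0.511364) = -0.29127
20 * -0.29127 = -5.8254
L = 72 + -5.8254 = 66.2 dB

66.2


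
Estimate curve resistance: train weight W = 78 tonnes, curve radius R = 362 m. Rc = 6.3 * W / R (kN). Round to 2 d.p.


Rc = 6.3 * W / R
Rc = 6.3 * 78 / 362
Rc = 491.4 / 362
Rc = 1.36 kN

1.36


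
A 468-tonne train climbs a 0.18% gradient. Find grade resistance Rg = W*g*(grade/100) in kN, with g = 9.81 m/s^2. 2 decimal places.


Rg = W * 9.81 * grade / 100
Rg = 468 * 9.81 * 0.18 / 100
Rg = 4591.08 * 0.0018
Rg = 8.26 kN

8.26


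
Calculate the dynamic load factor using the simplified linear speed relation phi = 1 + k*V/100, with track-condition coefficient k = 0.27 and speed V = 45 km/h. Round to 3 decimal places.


phi = 1 + k * V / 100
phi = 1 + 0.27 * 45 / 100
phi = 1 + 0.1215
phi = 1.122

1.122


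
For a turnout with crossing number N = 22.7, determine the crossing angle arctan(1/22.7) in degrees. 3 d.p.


1/N = 1/22.7 = 0.044053
angle = arctan(0.044053) = 0.044024 rad
angle = 0.044024 * 180/pi = 2.522 degrees

2.522


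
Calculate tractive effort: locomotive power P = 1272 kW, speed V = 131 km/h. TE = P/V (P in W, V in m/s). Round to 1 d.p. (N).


Convert: P = 1272 kW = 1272000 W
V = 131 / 3.6 = 36.3889 m/s
TE = 1272000 / 36.3889
TE = 34955.7 N

34955.7


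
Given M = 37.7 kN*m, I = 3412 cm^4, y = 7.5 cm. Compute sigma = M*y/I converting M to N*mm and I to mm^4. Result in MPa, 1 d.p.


Convert units:
M = 37.7 kN*m = 37700000 N*mm
y = 7.5 cm = 75 mm
I = 3412 cm^4 = 34120000 mm^4
sigma = 37700000 * 75 / 34120000
sigma = 82.9 MPa

82.9


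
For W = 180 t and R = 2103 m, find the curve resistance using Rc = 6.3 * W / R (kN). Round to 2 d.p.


Rc = 6.3 * W / R
Rc = 6.3 * 180 / 2103
Rc = 1134.0 / 2103
Rc = 0.54 kN

0.54


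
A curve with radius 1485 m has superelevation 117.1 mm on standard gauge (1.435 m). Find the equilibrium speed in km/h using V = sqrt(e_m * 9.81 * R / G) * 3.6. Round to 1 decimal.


Convert cant: e = 117.1 mm = 0.1171 m
V_ms = sqrt(0.1171 * 9.81 * 1485 / 1.435)
V_ms = sqrt(1188.777167) = 34.4786 m/s
V = 34.4786 * 3.6 = 124.1 km/h

124.1


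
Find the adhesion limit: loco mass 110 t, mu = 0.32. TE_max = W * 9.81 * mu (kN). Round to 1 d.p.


TE_max = W * g * mu
TE_max = 110 * 9.81 * 0.32
TE_max = 1079.1 * 0.32
TE_max = 345.3 kN

345.3


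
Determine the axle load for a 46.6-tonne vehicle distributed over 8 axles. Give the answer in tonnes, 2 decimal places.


Load per axle = total weight / number of axles
Load = 46.6 / 8
Load = 5.83 tonnes

5.83


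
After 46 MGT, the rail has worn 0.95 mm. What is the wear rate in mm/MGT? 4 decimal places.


Wear rate = total wear / cumulative tonnage
Rate = 0.95 / 46
Rate = 0.0207 mm/MGT

0.0207


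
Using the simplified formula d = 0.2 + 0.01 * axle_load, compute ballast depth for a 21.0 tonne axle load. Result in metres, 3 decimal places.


d = 0.2 + 0.01 * 21.0
d = 0.2 + 0.21
d = 0.410 m

0.410


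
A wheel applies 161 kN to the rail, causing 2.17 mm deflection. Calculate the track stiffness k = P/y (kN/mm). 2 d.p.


Track stiffness k = P / y
k = 161 / 2.17
k = 74.19 kN/mm

74.19


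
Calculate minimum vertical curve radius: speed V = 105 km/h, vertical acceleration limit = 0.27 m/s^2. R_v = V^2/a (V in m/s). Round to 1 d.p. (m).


Convert speed: V = 105 / 3.6 = 29.1667 m/s
V^2 = 850.6944 m^2/s^2
R_v = 850.6944 / 0.27
R_v = 3150.7 m

3150.7


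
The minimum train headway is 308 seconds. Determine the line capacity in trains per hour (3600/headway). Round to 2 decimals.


Capacity = 3600 / headway
Capacity = 3600 / 308
Capacity = 11.69 trains/hour

11.69


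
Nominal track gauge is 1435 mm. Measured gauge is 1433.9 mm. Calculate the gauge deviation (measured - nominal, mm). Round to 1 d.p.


Deviation = measured - nominal
Deviation = 1433.9 - 1435
Deviation = -1.1 mm

-1.1


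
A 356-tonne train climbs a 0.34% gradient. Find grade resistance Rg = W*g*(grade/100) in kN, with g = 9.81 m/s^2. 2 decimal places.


Rg = W * 9.81 * grade / 100
Rg = 356 * 9.81 * 0.34 / 100
Rg = 3492.36 * 0.0034
Rg = 11.87 kN

11.87


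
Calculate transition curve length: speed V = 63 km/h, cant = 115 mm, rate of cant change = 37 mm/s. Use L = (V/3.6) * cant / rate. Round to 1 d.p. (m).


Convert speed: V = 63 / 3.6 = 17.5 m/s
L = 17.5 * 115 / 37
L = 2012.5 / 37
L = 54.4 m

54.4


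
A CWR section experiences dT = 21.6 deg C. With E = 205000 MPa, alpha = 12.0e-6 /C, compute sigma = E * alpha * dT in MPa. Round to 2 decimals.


sigma = E * alpha * dT
sigma = 205000 * 12.0e-6 * 21.6
sigma = 2.46 * 21.6
sigma = 53.14 MPa

53.14


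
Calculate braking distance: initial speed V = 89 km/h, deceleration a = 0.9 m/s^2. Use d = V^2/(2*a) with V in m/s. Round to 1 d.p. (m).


Convert speed: V = 89 / 3.6 = 24.7222 m/s
V^2 = 611.1883
d = 611.1883 / (2 * 0.9)
d = 611.1883 / 1.8
d = 339.5 m

339.5


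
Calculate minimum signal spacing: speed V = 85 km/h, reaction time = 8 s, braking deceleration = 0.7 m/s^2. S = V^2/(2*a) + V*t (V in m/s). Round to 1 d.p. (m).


V = 85 / 3.6 = 23.6111 m/s
Braking distance = 23.6111^2 / (2*0.7) = 398.2033 m
Sighting distance = 23.6111 * 8 = 188.8889 m
S = 398.2033 + 188.8889 = 587.1 m

587.1


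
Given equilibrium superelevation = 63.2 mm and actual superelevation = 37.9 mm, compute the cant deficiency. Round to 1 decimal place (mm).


Cant deficiency = equilibrium cant - actual cant
CD = 63.2 - 37.9
CD = 25.3 mm

25.3


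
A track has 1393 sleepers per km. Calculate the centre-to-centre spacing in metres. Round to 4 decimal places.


Spacing = 1000 m / number of sleepers
Spacing = 1000 / 1393
Spacing = 0.7179 m

0.7179


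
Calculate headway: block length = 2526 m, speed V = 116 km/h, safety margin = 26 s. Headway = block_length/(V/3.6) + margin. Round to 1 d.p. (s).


V = 116 / 3.6 = 32.2222 m/s
Block traversal time = 2526 / 32.2222 = 78.3931 s
Headway = 78.3931 + 26
Headway = 104.4 s

104.4


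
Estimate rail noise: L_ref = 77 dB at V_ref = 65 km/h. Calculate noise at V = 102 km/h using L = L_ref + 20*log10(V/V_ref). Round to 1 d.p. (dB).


V/V_ref = 102 / 65 = 1.569231
log10(1.569231) = 0.195687
20 * 0.195687 = 3.9137
L = 77 + 3.9137 = 80.9 dB

80.9


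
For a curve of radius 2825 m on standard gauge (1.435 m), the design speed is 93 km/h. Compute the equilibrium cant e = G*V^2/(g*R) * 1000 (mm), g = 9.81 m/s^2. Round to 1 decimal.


Convert speed: V = 93 / 3.6 = 25.8333 m/s
Apply formula: e = 1.435 * 25.8333^2 / (9.81 * 2825)
e = 1.435 * 667.3611 / 27713.25
e = 0.034556 m = 34.6 mm

34.6


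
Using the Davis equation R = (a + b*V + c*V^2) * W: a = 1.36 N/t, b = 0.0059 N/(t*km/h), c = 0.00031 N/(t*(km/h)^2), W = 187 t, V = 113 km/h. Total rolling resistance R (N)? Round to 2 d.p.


b*V = 0.0059 * 113 = 0.6667
c*V^2 = 0.00031 * 12769 = 3.95839
R_per_t = 1.36 + 0.6667 + 3.95839 = 5.98509 N/t
R_total = 5.98509 * 187 = 1119.21 N

1119.21


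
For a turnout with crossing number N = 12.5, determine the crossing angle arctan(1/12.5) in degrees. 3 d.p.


1/N = 1/12.5 = 0.08
angle = arctan(0.08) = 0.07983 rad
angle = 0.07983 * 180/pi = 4.574 degrees

4.574


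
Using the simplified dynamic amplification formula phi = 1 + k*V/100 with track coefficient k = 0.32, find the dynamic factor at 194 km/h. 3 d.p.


phi = 1 + k * V / 100
phi = 1 + 0.32 * 194 / 100
phi = 1 + 0.6208
phi = 1.621

1.621


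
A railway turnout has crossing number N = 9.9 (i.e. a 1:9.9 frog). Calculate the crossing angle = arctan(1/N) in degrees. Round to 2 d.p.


1/N = 1/9.9 = 0.10101
angle = arctan(0.10101) = 0.100669 rad
angle = 0.100669 * 180/pi = 5.77 degrees

5.77


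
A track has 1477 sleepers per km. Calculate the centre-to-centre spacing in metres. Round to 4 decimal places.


Spacing = 1000 m / number of sleepers
Spacing = 1000 / 1477
Spacing = 0.6770 m

0.6770


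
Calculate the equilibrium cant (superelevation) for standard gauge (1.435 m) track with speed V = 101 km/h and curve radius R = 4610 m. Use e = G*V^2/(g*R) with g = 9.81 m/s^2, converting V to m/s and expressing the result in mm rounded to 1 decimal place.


Convert speed: V = 101 / 3.6 = 28.0556 m/s
Apply formula: e = 1.435 * 28.0556^2 / (9.81 * 4610)
e = 1.435 * 787.1142 / 45224.1
e = 0.024976 m = 25.0 mm

25.0


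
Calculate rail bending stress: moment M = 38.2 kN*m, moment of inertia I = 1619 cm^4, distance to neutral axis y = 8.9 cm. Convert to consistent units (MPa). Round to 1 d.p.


Convert units:
M = 38.2 kN*m = 38200000 N*mm
y = 8.9 cm = 89 mm
I = 1619 cm^4 = 16190000 mm^4
sigma = 38200000 * 89 / 16190000
sigma = 210.0 MPa

210.0


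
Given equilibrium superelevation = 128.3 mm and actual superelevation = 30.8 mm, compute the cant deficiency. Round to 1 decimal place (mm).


Cant deficiency = equilibrium cant - actual cant
CD = 128.3 - 30.8
CD = 97.5 mm

97.5


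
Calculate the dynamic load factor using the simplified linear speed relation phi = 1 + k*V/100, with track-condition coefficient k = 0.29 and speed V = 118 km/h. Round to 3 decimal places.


phi = 1 + k * V / 100
phi = 1 + 0.29 * 118 / 100
phi = 1 + 0.3422
phi = 1.342

1.342


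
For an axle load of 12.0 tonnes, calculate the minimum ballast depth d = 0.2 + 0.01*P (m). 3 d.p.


d = 0.2 + 0.01 * 12.0
d = 0.2 + 0.12
d = 0.320 m

0.320


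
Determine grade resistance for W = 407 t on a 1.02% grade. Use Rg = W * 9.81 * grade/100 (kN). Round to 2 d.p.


Rg = W * 9.81 * grade / 100
Rg = 407 * 9.81 * 1.02 / 100
Rg = 3992.67 * 0.0102
Rg = 40.73 kN

40.73


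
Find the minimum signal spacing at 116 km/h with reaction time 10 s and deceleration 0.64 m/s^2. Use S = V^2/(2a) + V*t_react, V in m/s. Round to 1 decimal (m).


V = 116 / 3.6 = 32.2222 m/s
Braking distance = 32.2222^2 / (2*0.64) = 811.1497 m
Sighting distance = 32.2222 * 10 = 322.2222 m
S = 811.1497 + 322.2222 = 1133.4 m

1133.4


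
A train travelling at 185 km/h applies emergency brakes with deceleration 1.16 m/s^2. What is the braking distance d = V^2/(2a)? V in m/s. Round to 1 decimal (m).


Convert speed: V = 185 / 3.6 = 51.3889 m/s
V^2 = 2640.8179
d = 2640.8179 / (2 * 1.16)
d = 2640.8179 / 2.32
d = 1138.3 m

1138.3


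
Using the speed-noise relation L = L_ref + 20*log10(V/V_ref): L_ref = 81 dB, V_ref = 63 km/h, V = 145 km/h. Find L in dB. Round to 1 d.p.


V/V_ref = 145 / 63 = 2.301587
log10(2.301587) = 0.362027
20 * 0.362027 = 7.2405
L = 81 + 7.2405 = 88.2 dB

88.2


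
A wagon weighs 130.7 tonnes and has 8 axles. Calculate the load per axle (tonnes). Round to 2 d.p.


Load per axle = total weight / number of axles
Load = 130.7 / 8
Load = 16.34 tonnes

16.34


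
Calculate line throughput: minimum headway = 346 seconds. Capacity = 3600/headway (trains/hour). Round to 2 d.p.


Capacity = 3600 / headway
Capacity = 3600 / 346
Capacity = 10.40 trains/hour

10.40


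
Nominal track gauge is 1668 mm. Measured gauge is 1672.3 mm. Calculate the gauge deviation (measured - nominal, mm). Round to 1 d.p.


Deviation = measured - nominal
Deviation = 1672.3 - 1668
Deviation = 4.3 mm

4.3


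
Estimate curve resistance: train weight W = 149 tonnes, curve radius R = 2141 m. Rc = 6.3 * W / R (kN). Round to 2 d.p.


Rc = 6.3 * W / R
Rc = 6.3 * 149 / 2141
Rc = 938.7 / 2141
Rc = 0.44 kN

0.44


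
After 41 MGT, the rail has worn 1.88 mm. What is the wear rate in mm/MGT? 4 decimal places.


Wear rate = total wear / cumulative tonnage
Rate = 1.88 / 41
Rate = 0.0459 mm/MGT

0.0459


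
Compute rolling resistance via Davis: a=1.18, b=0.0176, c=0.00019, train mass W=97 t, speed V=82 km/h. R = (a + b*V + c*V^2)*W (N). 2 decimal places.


b*V = 0.0176 * 82 = 1.4432
c*V^2 = 0.00019 * 6724 = 1.27756
R_per_t = 1.18 + 1.4432 + 1.27756 = 3.90076 N/t
R_total = 3.90076 * 97 = 378.37 N

378.37


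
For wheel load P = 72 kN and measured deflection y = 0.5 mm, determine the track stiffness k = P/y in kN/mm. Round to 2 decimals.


Track stiffness k = P / y
k = 72 / 0.5
k = 144.00 kN/mm

144.00


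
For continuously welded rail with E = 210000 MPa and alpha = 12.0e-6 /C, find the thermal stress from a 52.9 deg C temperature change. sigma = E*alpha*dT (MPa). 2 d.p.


sigma = E * alpha * dT
sigma = 210000 * 12.0e-6 * 52.9
sigma = 2.52 * 52.9
sigma = 133.31 MPa

133.31


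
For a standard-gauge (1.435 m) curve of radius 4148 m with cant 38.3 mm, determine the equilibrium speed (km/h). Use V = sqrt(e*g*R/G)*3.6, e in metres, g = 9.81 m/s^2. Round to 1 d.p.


Convert cant: e = 38.3 mm = 0.0383 m
V_ms = sqrt(0.0383 * 9.81 * 4148 / 1.435)
V_ms = sqrt(1086.062024) = 32.9555 m/s
V = 32.9555 * 3.6 = 118.6 km/h

118.6


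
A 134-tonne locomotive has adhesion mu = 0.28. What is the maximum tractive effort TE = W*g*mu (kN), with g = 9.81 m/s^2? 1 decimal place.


TE_max = W * g * mu
TE_max = 134 * 9.81 * 0.28
TE_max = 1314.54 * 0.28
TE_max = 368.1 kN

368.1


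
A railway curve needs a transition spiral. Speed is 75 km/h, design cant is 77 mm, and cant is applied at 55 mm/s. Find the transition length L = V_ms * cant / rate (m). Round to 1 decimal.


Convert speed: V = 75 / 3.6 = 20.8333 m/s
L = 20.8333 * 77 / 55
L = 1604.1667 / 55
L = 29.2 m

29.2


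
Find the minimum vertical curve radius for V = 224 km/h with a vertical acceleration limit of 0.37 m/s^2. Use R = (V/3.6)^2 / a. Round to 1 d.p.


Convert speed: V = 224 / 3.6 = 62.2222 m/s
V^2 = 3871.6049 m^2/s^2
R_v = 3871.6049 / 0.37
R_v = 10463.8 m

10463.8


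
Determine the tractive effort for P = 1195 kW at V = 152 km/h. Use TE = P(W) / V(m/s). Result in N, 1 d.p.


Convert: P = 1195 kW = 1195000 W
V = 152 / 3.6 = 42.2222 m/s
TE = 1195000 / 42.2222
TE = 28302.6 N

28302.6


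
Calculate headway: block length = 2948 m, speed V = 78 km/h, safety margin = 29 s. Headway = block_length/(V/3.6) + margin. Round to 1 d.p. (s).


V = 78 / 3.6 = 21.6667 m/s
Block traversal time = 2948 / 21.6667 = 136.0615 s
Headway = 136.0615 + 29
Headway = 165.1 s

165.1


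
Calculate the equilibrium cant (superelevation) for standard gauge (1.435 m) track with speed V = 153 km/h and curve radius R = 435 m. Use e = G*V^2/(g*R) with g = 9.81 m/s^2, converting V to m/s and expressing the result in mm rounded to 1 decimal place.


Convert speed: V = 153 / 3.6 = 42.5 m/s
Apply formula: e = 1.435 * 42.5^2 / (9.81 * 435)
e = 1.435 * 1806.25 / 4267.35
e = 0.607395 m = 607.4 mm

607.4


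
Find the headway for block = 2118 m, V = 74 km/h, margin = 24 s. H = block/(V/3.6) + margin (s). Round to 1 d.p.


V = 74 / 3.6 = 20.5556 m/s
Block traversal time = 2118 / 20.5556 = 103.0378 s
Headway = 103.0378 + 24
Headway = 127.0 s

127.0


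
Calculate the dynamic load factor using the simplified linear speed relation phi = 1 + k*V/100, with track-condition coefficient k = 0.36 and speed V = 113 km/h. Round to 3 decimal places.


phi = 1 + k * V / 100
phi = 1 + 0.36 * 113 / 100
phi = 1 + 0.4068
phi = 1.407

1.407


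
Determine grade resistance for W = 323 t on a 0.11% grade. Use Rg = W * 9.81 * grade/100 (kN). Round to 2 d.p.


Rg = W * 9.81 * grade / 100
Rg = 323 * 9.81 * 0.11 / 100
Rg = 3168.63 * 0.0011
Rg = 3.49 kN

3.49


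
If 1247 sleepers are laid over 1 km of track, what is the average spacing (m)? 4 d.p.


Spacing = 1000 m / number of sleepers
Spacing = 1000 / 1247
Spacing = 0.8019 m

0.8019


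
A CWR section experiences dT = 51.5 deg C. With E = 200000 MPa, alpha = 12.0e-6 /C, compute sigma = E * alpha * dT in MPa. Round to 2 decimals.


sigma = E * alpha * dT
sigma = 200000 * 12.0e-6 * 51.5
sigma = 2.4 * 51.5
sigma = 123.60 MPa

123.60


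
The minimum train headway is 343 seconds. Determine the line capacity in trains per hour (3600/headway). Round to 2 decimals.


Capacity = 3600 / headway
Capacity = 3600 / 343
Capacity = 10.50 trains/hour

10.50


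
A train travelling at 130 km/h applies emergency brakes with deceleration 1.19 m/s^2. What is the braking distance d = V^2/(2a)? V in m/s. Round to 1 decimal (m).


Convert speed: V = 130 / 3.6 = 36.1111 m/s
V^2 = 1304.0123
d = 1304.0123 / (2 * 1.19)
d = 1304.0123 / 2.38
d = 547.9 m

547.9


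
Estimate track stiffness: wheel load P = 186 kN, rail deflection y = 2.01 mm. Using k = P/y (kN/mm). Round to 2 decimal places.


Track stiffness k = P / y
k = 186 / 2.01
k = 92.54 kN/mm

92.54


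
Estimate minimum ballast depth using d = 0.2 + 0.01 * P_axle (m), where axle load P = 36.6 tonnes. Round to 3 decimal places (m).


d = 0.2 + 0.01 * 36.6
d = 0.2 + 0.366
d = 0.566 m

0.566


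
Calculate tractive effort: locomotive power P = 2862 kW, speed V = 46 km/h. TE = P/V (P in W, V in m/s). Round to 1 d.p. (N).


Convert: P = 2862 kW = 2862000 W
V = 46 / 3.6 = 12.7778 m/s
TE = 2862000 / 12.7778
TE = 223982.6 N

223982.6


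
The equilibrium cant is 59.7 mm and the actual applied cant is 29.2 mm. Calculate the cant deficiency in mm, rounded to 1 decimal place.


Cant deficiency = equilibrium cant - actual cant
CD = 59.7 - 29.2
CD = 30.5 mm

30.5


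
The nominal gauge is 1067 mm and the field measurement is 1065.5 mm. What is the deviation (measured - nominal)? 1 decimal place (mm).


Deviation = measured - nominal
Deviation = 1065.5 - 1067
Deviation = -1.5 mm

-1.5


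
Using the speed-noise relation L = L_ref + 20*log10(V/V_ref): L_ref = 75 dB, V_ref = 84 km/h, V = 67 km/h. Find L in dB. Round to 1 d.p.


V/V_ref = 67 / 84 = 0.797619
log10(0.797619) = -0.098204
20 * -0.098204 = -1.9641
L = 75 + -1.9641 = 73.0 dB

73.0


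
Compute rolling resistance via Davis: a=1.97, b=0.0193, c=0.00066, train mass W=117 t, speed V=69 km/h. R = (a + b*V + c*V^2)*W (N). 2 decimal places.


b*V = 0.0193 * 69 = 1.3317
c*V^2 = 0.00066 * 4761 = 3.14226
R_per_t = 1.97 + 1.3317 + 3.14226 = 6.44396 N/t
R_total = 6.44396 * 117 = 753.94 N

753.94


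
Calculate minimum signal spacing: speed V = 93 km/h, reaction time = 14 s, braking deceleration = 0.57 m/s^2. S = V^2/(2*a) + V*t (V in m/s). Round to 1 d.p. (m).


V = 93 / 3.6 = 25.8333 m/s
Braking distance = 25.8333^2 / (2*0.57) = 585.4045 m
Sighting distance = 25.8333 * 14 = 361.6667 m
S = 585.4045 + 361.6667 = 947.1 m

947.1


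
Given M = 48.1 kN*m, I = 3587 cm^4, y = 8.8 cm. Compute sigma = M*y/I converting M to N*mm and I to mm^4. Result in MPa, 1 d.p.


Convert units:
M = 48.1 kN*m = 48100000 N*mm
y = 8.8 cm = 88 mm
I = 3587 cm^4 = 35870000 mm^4
sigma = 48100000 * 88 / 35870000
sigma = 118.0 MPa

118.0


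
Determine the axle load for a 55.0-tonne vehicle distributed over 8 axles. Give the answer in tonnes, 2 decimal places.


Load per axle = total weight / number of axles
Load = 55.0 / 8
Load = 6.88 tonnes

6.88


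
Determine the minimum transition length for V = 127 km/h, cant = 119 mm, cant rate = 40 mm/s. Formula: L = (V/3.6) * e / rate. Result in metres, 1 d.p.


Convert speed: V = 127 / 3.6 = 35.2778 m/s
L = 35.2778 * 119 / 40
L = 4198.0556 / 40
L = 105.0 m

105.0


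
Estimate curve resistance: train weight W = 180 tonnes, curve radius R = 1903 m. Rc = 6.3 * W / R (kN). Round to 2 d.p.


Rc = 6.3 * W / R
Rc = 6.3 * 180 / 1903
Rc = 1134.0 / 1903
Rc = 0.60 kN

0.60


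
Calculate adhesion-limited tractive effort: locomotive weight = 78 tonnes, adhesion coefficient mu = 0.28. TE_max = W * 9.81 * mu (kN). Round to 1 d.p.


TE_max = W * g * mu
TE_max = 78 * 9.81 * 0.28
TE_max = 765.18 * 0.28
TE_max = 214.3 kN

214.3


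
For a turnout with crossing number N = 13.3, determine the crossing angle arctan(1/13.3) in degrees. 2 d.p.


1/N = 1/13.3 = 0.075188
angle = arctan(0.075188) = 0.075047 rad
angle = 0.075047 * 180/pi = 4.30 degrees

4.30
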